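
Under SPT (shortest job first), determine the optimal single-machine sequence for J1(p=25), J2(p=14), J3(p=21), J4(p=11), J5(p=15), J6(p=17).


SPT: sort by shortest processing time
  J4: p=11
  J2: p=14
  J5: p=15
  J6: p=17
  J3: p=21
  J1: p=25
Order: J4 → J2 → J5 → J6 → J3 → J1


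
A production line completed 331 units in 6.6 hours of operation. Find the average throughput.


Throughput = units / time
= 331 / 6.6
= 50.2 units/hour


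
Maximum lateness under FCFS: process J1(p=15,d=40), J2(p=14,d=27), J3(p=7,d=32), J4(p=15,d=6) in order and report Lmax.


Lateness per job (L = C - d):
  J1: C=15, d=40, L=-25
  J2: C=29, d=27, L=2
  J3: C=36, d=32, L=4
  J4: C=51, d=6, L=45
Lmax = max(-25, 2, 4, 45)
= 45


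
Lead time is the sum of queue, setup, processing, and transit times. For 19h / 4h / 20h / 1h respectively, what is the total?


Lead time = queue + setup + processing + transit
= 19 + 4 + 20 + 1
= 44 hours


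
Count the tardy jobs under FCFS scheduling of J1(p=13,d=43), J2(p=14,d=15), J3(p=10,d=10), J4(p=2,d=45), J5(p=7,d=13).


Completion vs due date:
  J1: C=13, d=43 → on time
  J2: C=27, d=15 → TARDY
  J3: C=37, d=10 → TARDY
  J4: C=39, d=45 → on time
  J5: C=46, d=13 → TARDY
Tardy jobs: J2, J3, J5
Count = 3


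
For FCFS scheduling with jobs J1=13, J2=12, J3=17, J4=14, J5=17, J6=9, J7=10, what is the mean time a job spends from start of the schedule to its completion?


Completion times:
  J1: completes at 13
  J2: completes at 25
  J3: completes at 42
  J4: completes at 56
  J5: completes at 73
  J6: completes at 82
  J7: completes at 92
Sum = 383
Average = 383/7
= 54.71


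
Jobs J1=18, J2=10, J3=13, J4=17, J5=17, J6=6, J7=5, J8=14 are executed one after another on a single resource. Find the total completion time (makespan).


Sequential makespan: sum all processing times
= 18 + 10 + 13 + 17 + 17 + 6 + 5 + 14
= 100 time units


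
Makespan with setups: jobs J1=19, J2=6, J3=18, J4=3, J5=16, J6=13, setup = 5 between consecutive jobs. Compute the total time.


Makespan = Σ processing + (n-1) × setup
= (19 + 6 + 18 + 3 + 16 + 13) + (6-1)×5
= 75 + 25
= 100 time units


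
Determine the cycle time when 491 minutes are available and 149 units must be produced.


Cycle time = available time / demand
= 491 / 149
= 3.30 min/unit


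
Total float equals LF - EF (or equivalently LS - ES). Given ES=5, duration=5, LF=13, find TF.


EF = ES + duration = 5 + 5 = 10
LS = LF - duration = 13 - 5 = 8
Total Float = LF - EF = 13 - 10
(or LS - ES = 8 - 5)
= 3


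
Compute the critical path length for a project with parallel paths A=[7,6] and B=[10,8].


Path A: 7 + 6 = 13
Path B: 10 + 8 = 18
Critical path = longest = max(13, 18)
= 18 (Path B)


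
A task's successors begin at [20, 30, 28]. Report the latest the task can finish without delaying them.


LF = min of all successor start times
Successors start at: [20, 30, 28]
LF = min(20, 30, 28)
= 20


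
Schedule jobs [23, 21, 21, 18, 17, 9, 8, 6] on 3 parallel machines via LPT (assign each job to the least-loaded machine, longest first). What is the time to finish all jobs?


Jobs (LPT sorted): [23, 21, 21, 18, 17, 9, 8, 6]
Machines: 3
  J=23 → Machine 1 (load: 0+23=23)
  J=21 → Machine 2 (load: 0+21=21)
  J=21 → Machine 3 (load: 0+21=21)
  J=18 → Machine 2 (load: 21+18=39)
  J=17 → Machine 3 (load: 21+17=38)
  J=9 → Machine 1 (load: 23+9=32)
  J=8 → Machine 1 (load: 32+8=40)
  J=6 → Machine 3 (load: 38+6=44)
Machine loads: [40, 39, 44]
Makespan = max = 44 time units


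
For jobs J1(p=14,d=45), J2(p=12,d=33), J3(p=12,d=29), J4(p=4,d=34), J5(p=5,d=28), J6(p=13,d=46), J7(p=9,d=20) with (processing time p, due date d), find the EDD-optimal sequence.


EDD: sort by earliest due date
  J7: d=20, p=9
  J5: d=28, p=5
  J3: d=29, p=12
  J2: d=33, p=12
  J4: d=34, p=4
  J1: d=45, p=14
  J6: d=46, p=13
Order: J7 → J5 → J3 → J2 → J4 → J1 → J6


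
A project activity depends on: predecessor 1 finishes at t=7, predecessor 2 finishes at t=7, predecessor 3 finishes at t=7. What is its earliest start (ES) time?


ES = max of all predecessor completion times
Predecessors: [7, 7, 7]
ES = max(7, 7, 7)
= 7


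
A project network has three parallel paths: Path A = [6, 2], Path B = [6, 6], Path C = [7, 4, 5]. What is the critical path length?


Path A: 6 + 2 = 8
Path B: 6 + 6 = 12
Path C: 7 + 4 + 5 = 16
Critical path = longest = max(8, 12, 16)
= 16 (Path C)


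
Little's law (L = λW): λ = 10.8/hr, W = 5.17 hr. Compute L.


Little's law: L = λ × W
= 10.8 × 5.17
= 55.84


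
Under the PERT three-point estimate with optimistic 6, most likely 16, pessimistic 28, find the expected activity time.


te = (o + 4m + p) / 6
= (6 + 4×16 + 28) / 6
= (6 + 64 + 28) / 6
= 98 / 6
= 16.33


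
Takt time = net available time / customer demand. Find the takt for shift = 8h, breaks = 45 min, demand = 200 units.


Available = 8×60 - 45 = 435 min
Takt time = 435 / 200
= 2.17 min/unit


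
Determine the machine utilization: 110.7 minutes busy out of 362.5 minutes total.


Utilization = busy / total × 100
= 110.7 / 362.5 × 100
= 30.5%


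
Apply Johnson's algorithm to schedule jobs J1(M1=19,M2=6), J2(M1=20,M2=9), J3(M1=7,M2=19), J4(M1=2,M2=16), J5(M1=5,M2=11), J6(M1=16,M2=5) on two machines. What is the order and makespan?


Johnson's rule:
Group 1 (M1≤M2, sort by M1): ['J4', 'J5', 'J3']
Group 2 (M1>M2, sort desc M2): ['J2', 'J1', 'J6']
Sequence: J4 → J5 → J3 → J2 → J1 → J6
Makespan calculation:
  J4: M1 done=2, M2 done=18
  J5: M1 done=7, M2 done=29
  J3: M1 done=14, M2 done=48
  J2: M1 done=34, M2 done=57
  J1: M1 done=53, M2 done=63
  J6: M1 done=69, M2 done=74
= Sequence: J4 → J5 → J3 → J2 → J1 → J6, Makespan: 74


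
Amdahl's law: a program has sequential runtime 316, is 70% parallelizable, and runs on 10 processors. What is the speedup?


Amdahl's law: T_p = T × ((1-p) + p/N)
= 316 × ((1-0.7) + 0.7/10)
= 316 × (0.30 + 0.0700)
= 316 × 0.3700
= 116.92
Speedup = 316/116.92
= 2.70×


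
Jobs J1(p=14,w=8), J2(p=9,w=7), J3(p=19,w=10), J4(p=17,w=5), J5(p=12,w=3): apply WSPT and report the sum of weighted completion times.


WSPT order (by p/w): J2 → J1 → J3 → J4 → J5
  J2: C=9, w·C=7×9=63
  J1: C=23, w·C=8×23=184
  J3: C=42, w·C=10×42=420
  J4: C=59, w·C=5×59=295
  J5: C=71, w·C=3×71=213
Σ w·C = 1175
= 1175


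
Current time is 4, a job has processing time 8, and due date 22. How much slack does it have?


Slack = due - current_time - processing
= 22 - 4 - 8
= 10


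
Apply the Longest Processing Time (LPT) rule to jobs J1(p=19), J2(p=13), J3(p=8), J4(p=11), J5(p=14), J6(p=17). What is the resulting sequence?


LPT: sort by longest processing time first
  J1: p=19
  J6: p=17
  J5: p=14
  J2: p=13
  J4: p=11
  J3: p=8
Order: J1 → J6 → J5 → J2 → J4 → J3


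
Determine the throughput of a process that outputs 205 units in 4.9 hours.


Throughput = units / time
= 205 / 4.9
= 41.8 units/hour


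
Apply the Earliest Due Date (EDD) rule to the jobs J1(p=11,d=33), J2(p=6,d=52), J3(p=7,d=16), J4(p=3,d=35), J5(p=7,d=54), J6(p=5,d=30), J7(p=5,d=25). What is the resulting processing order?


EDD: sort by earliest due date
  J3: d=16, p=7
  J7: d=25, p=5
  J6: d=30, p=5
  J1: d=33, p=11
  J4: d=35, p=3
  J2: d=52, p=6
  J5: d=54, p=7
Order: J3 → J7 → J6 → J1 → J4 → J2 → J5


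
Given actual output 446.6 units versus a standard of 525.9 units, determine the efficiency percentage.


Efficiency = (actual / standard) × 100
= (446.6 / 525.9) × 100
= 84.9%


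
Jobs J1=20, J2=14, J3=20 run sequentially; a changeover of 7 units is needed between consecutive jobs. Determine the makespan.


Makespan = Σ processing + (n-1) × setup
= (20 + 14 + 20) + (3-1)×7
= 54 + 14
= 68 time units


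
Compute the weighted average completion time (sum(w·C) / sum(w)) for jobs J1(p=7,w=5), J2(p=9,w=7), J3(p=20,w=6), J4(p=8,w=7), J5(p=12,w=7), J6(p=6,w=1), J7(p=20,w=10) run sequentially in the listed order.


Completion times:
  J1: C=7, w×C=5×7=35
  J2: C=16, w×C=7×16=112
  J3: C=36, w×C=6×36=216
  J4: C=44, w×C=7×44=308
  J5: C=56, w×C=7×56=392
  J6: C=62, w×C=1×62=62
  J7: C=82, w×C=10×82=820
Sum w×C = 1945
Sum w = 43
Weighted avg = 1945/43
= 45.23


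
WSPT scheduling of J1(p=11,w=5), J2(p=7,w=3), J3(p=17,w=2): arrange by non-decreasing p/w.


WSPT (Smith's rule): sort by p/w ascending
  J1: p/w = 11/5 = 2.200
  J2: p/w = 7/3 = 2.333
  J3: p/w = 17/2 = 8.500
Order: J1 → J2 → J3


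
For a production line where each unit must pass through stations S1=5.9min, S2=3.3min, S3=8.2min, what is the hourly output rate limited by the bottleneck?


Bottleneck = longest station time
Station times: [5.9, 3.3, 8.2]
Max = 8.2 min
Rate = 60 / 8.2
= 7.32 units/hour (bottleneck: 8.2min)


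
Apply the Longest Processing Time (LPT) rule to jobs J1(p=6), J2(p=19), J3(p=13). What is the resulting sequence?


LPT: sort by longest processing time first
  J2: p=19
  J3: p=13
  J1: p=6
Order: J2 → J3 → J1


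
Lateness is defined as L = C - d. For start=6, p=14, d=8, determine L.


Completion = 6 + 14 = 20
Lateness = C - d = 20 - 8
= 12


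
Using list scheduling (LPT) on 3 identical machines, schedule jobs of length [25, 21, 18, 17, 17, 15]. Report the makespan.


Jobs (LPT sorted): [25, 21, 18, 17, 17, 15]
Machines: 3
  J=25 → Machine 1 (load: 0+25=25)
  J=21 → Machine 2 (load: 0+21=21)
  J=18 → Machine 3 (load: 0+18=18)
  J=17 → Machine 3 (load: 18+17=35)
  J=17 → Machine 2 (load: 21+17=38)
  J=15 → Machine 1 (load: 25+15=40)
Machine loads: [40, 38, 35]
Makespan = max = 40 time units


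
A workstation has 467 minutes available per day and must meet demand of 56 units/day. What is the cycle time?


Cycle time = available time / demand
= 467 / 56
= 8.34 min/unit


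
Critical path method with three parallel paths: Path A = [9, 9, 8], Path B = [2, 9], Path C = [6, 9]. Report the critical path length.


Path A: 9 + 9 + 8 = 26
Path B: 2 + 9 = 11
Path C: 6 + 9 = 15
Critical path = longest = max(26, 11, 15)
= 26 (Path A)


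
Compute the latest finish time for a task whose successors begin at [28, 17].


LF = min of all successor start times
Successors start at: [28, 17]
LF = min(28, 17)
= 17


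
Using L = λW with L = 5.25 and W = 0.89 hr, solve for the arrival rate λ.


Little's law: L = λW → λ = L / W
= 5.25 / 0.89
= 5.90 per hour


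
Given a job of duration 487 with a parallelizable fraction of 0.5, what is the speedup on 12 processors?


Amdahl's law: T_p = T × ((1-p) + p/N)
= 487 × ((1-0.5) + 0.5/12)
= 487 × (0.50 + 0.0417)
= 487 × 0.5417
= 263.79
Speedup = 487/263.79
= 1.85×


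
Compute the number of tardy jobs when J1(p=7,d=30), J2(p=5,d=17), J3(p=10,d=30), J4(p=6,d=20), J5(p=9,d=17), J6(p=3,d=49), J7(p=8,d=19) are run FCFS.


Completion vs due date:
  J1: C=7, d=30 → on time
  J2: C=12, d=17 → on time
  J3: C=22, d=30 → on time
  J4: C=28, d=20 → TARDY
  J5: C=37, d=17 → TARDY
  J6: C=40, d=49 → on time
  J7: C=48, d=19 → TARDY
Tardy jobs: J4, J5, J7
Count = 3


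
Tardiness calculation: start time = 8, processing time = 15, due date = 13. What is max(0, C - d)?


Completion = start + processing = 8 + 15 = 23
Tardiness = max(0, C - d) = max(0, 23 - 13)
= max(0, 10)
= 10


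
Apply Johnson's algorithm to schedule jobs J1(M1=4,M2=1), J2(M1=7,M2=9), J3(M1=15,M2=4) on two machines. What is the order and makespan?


Johnson's rule:
Group 1 (M1≤M2, sort by M1): ['J2']
Group 2 (M1>M2, sort desc M2): ['J3', 'J1']
Sequence: J2 → J3 → J1
Makespan calculation:
  J2: M1 done=7, M2 done=16
  J3: M1 done=22, M2 done=26
  J1: M1 done=26, M2 done=27
= Sequence: J2 → J3 → J1, Makespan: 27


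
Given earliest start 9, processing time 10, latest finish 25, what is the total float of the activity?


EF = ES + duration = 9 + 10 = 19
LS = LF - duration = 25 - 10 = 15
Total Float = LF - EF = 25 - 19
(or LS - ES = 15 - 9)
= 6


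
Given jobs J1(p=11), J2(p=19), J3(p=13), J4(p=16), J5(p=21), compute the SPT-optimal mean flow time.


SPT order: J1 → J3 → J4 → J2 → J5
Completion times:
  J1: C=11
  J3: C=24
  J4: C=40
  J2: C=59
  J5: C=80
Sum = 214, n = 5
Mean flow = 214/5
= 42.80


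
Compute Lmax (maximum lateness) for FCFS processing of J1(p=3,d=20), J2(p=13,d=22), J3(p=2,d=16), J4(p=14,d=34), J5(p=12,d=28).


Lateness per job (L = C - d):
  J1: C=3, d=20, L=-17
  J2: C=16, d=22, L=-6
  J3: C=18, d=16, L=2
  J4: C=32, d=34, L=-2
  J5: C=44, d=28, L=16
Lmax = max(-17, -6, 2, -2, 16)
= 16


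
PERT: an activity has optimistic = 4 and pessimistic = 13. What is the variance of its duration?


σ² = ((p - o) / 6)² = (p - o)² / 36
= (13 - 4)² / 36
= 9² / 36
= 81 / 36
= 2.2500


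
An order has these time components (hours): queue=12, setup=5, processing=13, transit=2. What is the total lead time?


Lead time = queue + setup + processing + transit
= 12 + 5 + 13 + 2
= 32 hours


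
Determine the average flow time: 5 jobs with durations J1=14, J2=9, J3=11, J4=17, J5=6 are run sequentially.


Completion times:
  J1: completes at 14
  J2: completes at 23
  J3: completes at 34
  J4: completes at 51
  J5: completes at 57
Sum = 179
Average = 179/5
= 35.80


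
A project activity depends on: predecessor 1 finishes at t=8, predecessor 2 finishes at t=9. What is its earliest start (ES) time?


ES = max of all predecessor completion times
Predecessors: [8, 9]
ES = max(8, 9)
= 9


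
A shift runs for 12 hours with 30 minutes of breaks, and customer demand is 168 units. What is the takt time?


Available = 12×60 - 30 = 690 min
Takt time = 690 / 168
= 4.11 min/unit


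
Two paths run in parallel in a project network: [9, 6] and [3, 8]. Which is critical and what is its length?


Path A: 9 + 6 = 15
Path B: 3 + 8 = 11
Critical path = longest = max(15, 11)
= 15 (Path A)


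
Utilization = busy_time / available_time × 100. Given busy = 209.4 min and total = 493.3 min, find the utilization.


Utilization = busy / total × 100
= 209.4 / 493.3 × 100
= 42.4%


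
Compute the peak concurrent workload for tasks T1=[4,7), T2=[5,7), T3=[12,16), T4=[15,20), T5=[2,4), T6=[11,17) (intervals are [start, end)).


Check each time point for overlaps:
  t=15: 3 tasks active (T3, T4, T6)
Max concurrent = 3


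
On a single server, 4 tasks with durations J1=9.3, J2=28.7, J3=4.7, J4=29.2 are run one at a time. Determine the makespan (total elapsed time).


Sequential makespan: sum all processing times
= 9.3 + 28.7 + 4.7 + 29.2
= 71.9 time units


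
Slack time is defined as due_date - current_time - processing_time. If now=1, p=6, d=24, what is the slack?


Slack = due - current_time - processing
= 24 - 1 - 6
= 17


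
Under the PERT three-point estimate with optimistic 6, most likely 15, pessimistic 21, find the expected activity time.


te = (o + 4m + p) / 6
= (6 + 4×15 + 21) / 6
= (6 + 60 + 21) / 6
= 87 / 6
= 14.50


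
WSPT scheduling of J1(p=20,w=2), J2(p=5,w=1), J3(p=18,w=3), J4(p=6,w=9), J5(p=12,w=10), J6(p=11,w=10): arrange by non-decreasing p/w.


WSPT (Smith's rule): sort by p/w ascending
  J4: p/w = 6/9 = 0.667
  J6: p/w = 11/10 = 1.100
  J5: p/w = 12/10 = 1.200
  J2: p/w = 5/1 = 5.000
  J3: p/w = 18/3 = 6.000
  J1: p/w = 20/2 = 10.000
Order: J4 → J6 → J5 → J2 → J3 → J1


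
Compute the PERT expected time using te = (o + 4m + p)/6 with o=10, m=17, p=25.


te = (o + 4m + p) / 6
= (10 + 4×17 + 25) / 6
= (10 + 68 + 25) / 6
= 103 / 6
= 17.17


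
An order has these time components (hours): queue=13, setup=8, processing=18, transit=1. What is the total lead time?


Lead time = queue + setup + processing + transit
= 13 + 8 + 18 + 1
= 40 hours


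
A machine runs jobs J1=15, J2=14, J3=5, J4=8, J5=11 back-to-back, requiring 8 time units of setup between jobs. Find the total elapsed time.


Makespan = Σ processing + (n-1) × setup
= (15 + 14 + 5 + 8 + 11) + (5-1)×8
= 53 + 32
= 85 time units


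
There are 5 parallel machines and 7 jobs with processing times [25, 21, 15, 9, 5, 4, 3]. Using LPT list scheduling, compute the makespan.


Jobs (LPT sorted): [25, 21, 15, 9, 5, 4, 3]
Machines: 5
  J=25 → Machine 1 (load: 0+25=25)
  J=21 → Machine 2 (load: 0+21=21)
  J=15 → Machine 3 (load: 0+15=15)
  J=9 → Machine 4 (load: 0+9=9)
  J=5 → Machine 5 (load: 0+5=5)
  J=4 → Machine 5 (load: 5+4=9)
  J=3 → Machine 4 (load: 9+3=12)
Machine loads: [25, 21, 15, 12, 9]
Makespan = max = 25 time units


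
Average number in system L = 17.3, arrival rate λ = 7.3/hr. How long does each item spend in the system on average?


Little's law: L = λW → W = L / λ
= 17.3 / 7.3
= 2.37 hours


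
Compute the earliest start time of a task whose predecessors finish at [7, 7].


ES = max of all predecessor completion times
Predecessors: [7, 7]
ES = max(7, 7)
= 7


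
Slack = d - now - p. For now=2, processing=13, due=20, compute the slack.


Slack = due - current_time - processing
= 20 - 2 - 13
= 5


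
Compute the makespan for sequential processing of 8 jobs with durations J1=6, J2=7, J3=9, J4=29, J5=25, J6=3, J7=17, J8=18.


Sequential makespan: sum all processing times
= 6 + 7 + 9 + 29 + 25 + 3 + 17 + 18
= 114 time units


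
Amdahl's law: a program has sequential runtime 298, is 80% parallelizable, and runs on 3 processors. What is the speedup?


Amdahl's law: T_p = T × ((1-p) + p/N)
= 298 × ((1-0.8) + 0.8/3)
= 298 × (0.20 + 0.2667)
= 298 × 0.4667
= 139.07
Speedup = 298/139.07
= 2.14×


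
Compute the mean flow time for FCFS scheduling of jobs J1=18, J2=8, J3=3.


Completion times:
  J1: completes at 18
  J2: completes at 26
  J3: completes at 29
Sum = 73
Average = 73/3
= 24.33


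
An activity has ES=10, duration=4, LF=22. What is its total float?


EF = ES + duration = 10 + 4 = 14
LS = LF - duration = 22 - 4 = 18
Total Float = LF - EF = 22 - 14
(or LS - ES = 18 - 10)
= 8


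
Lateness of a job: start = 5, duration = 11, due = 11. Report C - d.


Completion = 5 + 11 = 16
Lateness = C - d = 16 - 11
= 5


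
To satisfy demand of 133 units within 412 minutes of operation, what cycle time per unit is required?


Cycle time = available time / demand
= 412 / 133
= 3.10 min/unit


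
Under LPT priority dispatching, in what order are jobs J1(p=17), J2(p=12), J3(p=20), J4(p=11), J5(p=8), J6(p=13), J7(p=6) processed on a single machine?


LPT: sort by longest processing time first
  J3: p=20
  J1: p=17
  J6: p=13
  J2: p=12
  J4: p=11
  J5: p=8
  J7: p=6
Order: J3 → J1 → J6 → J2 → J4 → J5 → J7


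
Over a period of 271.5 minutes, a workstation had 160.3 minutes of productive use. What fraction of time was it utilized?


Utilization = busy / total × 100
= 160.3 / 271.5 × 100
= 59.0%


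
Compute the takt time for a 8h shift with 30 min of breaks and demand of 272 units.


Available = 8×60 - 30 = 450 min
Takt time = 450 / 272
= 1.65 min/unit


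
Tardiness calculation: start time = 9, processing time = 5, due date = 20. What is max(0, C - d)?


Completion = start + processing = 9 + 5 = 14
Tardiness = max(0, C - d) = max(0, 14 - 20)
= max(0, -6)
= 0


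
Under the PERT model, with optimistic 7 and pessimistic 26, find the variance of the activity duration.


σ² = ((p - o) / 6)² = (p - o)² / 36
= (26 - 7)² / 36
= 19² / 36
= 361 / 36
= 10.0278


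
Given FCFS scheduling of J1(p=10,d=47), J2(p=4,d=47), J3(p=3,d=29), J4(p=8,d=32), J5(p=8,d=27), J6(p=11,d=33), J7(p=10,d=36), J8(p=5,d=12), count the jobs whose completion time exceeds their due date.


Completion vs due date:
  J1: C=10, d=47 → on time
  J2: C=14, d=47 → on time
  J3: C=17, d=29 → on time
  J4: C=25, d=32 → on time
  J5: C=33, d=27 → TARDY
  J6: C=44, d=33 → TARDY
  J7: C=54, d=36 → TARDY
  J8: C=59, d=12 → TARDY
Tardy jobs: J5, J6, J7, J8
Count = 4


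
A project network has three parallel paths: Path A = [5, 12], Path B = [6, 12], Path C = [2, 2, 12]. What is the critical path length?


Path A: 5 + 12 = 17
Path B: 6 + 12 = 18
Path C: 2 + 2 + 12 = 16
Critical path = longest = max(17, 18, 16)
= 18 (Path B)


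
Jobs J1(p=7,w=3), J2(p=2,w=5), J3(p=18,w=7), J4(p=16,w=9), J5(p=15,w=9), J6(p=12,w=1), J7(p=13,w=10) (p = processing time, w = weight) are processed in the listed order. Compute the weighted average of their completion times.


Completion times:
  J1: C=7, w×C=3×7=21
  J2: C=9, w×C=5×9=45
  J3: C=27, w×C=7×27=189
  J4: C=43, w×C=9×43=387
  J5: C=58, w×C=9×58=522
  J6: C=70, w×C=1×70=70
  J7: C=83, w×C=10×83=830
Sum w×C = 2064
Sum w = 44
Weighted avg = 2064/44
= 46.91


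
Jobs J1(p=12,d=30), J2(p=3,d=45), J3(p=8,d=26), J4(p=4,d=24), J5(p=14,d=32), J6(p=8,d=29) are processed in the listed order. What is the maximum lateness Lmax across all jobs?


Lateness per job (L = C - d):
  J1: C=12, d=30, L=-18
  J2: C=15, d=45, L=-30
  J3: C=23, d=26, L=-3
  J4: C=27, d=24, L=3
  J5: C=41, d=32, L=9
  J6: C=49, d=29, L=20
Lmax = max(-18, -30, -3, 3, 9, 20)
= 20


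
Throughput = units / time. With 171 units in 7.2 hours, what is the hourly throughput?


Throughput = units / time
= 171 / 7.2
= 23.8 units/hour


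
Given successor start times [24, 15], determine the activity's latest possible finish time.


LF = min of all successor start times
Successors start at: [24, 15]
LF = min(24, 15)
= 15


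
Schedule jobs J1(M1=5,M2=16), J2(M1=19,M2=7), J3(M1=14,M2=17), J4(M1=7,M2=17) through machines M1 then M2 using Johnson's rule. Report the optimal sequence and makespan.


Johnson's rule:
Group 1 (M1≤M2, sort by M1): ['J1', 'J4', 'J3']
Group 2 (M1>M2, sort desc M2): ['J2']
Sequence: J1 → J4 → J3 → J2
Makespan calculation:
  J1: M1 done=5, M2 done=21
  J4: M1 done=12, M2 done=38
  J3: M1 done=26, M2 done=55
  J2: M1 done=45, M2 done=62
= Sequence: J1 → J4 → J3 → J2, Makespan: 62


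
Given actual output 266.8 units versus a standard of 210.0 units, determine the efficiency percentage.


Efficiency = (actual / standard) × 100
= (266.8 / 210.0) × 100
= 127.0%


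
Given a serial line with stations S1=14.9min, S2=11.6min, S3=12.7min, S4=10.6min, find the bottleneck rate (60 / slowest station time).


Bottleneck = longest station time
Station times: [14.9, 11.6, 12.7, 10.6]
Max = 14.9 min
Rate = 60 / 14.9
= 4.03 units/hour (bottleneck: 14.9min)


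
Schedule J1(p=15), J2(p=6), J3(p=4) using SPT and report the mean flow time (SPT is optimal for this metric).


SPT order: J3 → J2 → J1
Completion times:
  J3: C=4
  J2: C=10
  J1: C=25
Sum = 39, n = 3
Mean flow = 39/3
= 13.00


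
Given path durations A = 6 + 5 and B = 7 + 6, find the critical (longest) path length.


Path A: 6 + 5 = 11
Path B: 7 + 6 = 13
Critical path = longest = max(11, 13)
= 13 (Path B)


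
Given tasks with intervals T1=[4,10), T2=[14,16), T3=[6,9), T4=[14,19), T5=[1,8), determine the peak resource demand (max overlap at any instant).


Check each time point for overlaps:
  t=6: 3 tasks active (T1, T3, T5)
Max concurrent = 3


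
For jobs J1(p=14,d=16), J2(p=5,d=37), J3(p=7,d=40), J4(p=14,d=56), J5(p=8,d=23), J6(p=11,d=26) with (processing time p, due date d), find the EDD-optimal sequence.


EDD: sort by earliest due date
  J1: d=16, p=14
  J5: d=23, p=8
  J6: d=26, p=11
  J2: d=37, p=5
  J3: d=40, p=7
  J4: d=56, p=14
Order: J1 → J5 → J6 → J2 → J3 → J4


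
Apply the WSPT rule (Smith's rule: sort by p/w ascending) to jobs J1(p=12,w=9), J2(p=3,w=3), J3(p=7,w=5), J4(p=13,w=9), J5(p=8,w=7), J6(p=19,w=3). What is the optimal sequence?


WSPT (Smith's rule): sort by p/w ascending
  J2: p/w = 3/3 = 1.000
  J5: p/w = 8/7 = 1.143
  J1: p/w = 12/9 = 1.333
  J3: p/w = 7/5 = 1.400
  J4: p/w = 13/9 = 1.444
  J6: p/w = 19/3 = 6.333
Order: J2 → J5 → J1 → J3 → J4 → J6


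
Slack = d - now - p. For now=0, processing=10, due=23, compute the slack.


Slack = due - current_time - processing
= 23 - 0 - 10
= 13


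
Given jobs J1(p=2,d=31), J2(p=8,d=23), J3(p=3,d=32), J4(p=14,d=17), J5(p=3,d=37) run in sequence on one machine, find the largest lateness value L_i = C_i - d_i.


Lateness per job (L = C - d):
  J1: C=2, d=31, L=-29
  J2: C=10, d=23, L=-13
  J3: C=13, d=32, L=-19
  J4: C=27, d=17, L=10
  J5: C=30, d=37, L=-7
Lmax = max(-29, -13, -19, 10, -7)
= 10


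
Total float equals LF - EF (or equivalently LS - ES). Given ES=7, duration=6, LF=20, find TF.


EF = ES + duration = 7 + 6 = 13
LS = LF - duration = 20 - 6 = 14
Total Float = LF - EF = 20 - 13
(or LS - ES = 14 - 7)
= 7


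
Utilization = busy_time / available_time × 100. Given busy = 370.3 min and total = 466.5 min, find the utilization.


Utilization = busy / total × 100
= 370.3 / 466.5 × 100
= 79.4%


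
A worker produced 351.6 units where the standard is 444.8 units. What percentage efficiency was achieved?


Efficiency = (actual / standard) × 100
= (351.6 / 444.8) × 100
= 79.0%


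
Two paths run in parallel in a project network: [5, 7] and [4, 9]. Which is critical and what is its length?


Path A: 5 + 7 = 12
Path B: 4 + 9 = 13
Critical path = longest = max(12, 13)
= 13 (Path B)


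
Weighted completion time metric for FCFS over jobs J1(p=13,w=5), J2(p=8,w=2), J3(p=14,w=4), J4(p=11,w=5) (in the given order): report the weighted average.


Completion times:
  J1: C=13, w×C=5×13=65
  J2: C=21, w×C=2×21=42
  J3: C=35, w×C=4×35=140
  J4: C=46, w×C=5×46=230
Sum w×C = 477
Sum w = 16
Weighted avg = 477/16
= 29.81


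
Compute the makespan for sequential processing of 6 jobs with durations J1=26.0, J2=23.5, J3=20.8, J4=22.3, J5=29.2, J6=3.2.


Sequential makespan: sum all processing times
= 26.0 + 23.5 + 20.8 + 22.3 + 29.2 + 3.2
= 125.0 time units


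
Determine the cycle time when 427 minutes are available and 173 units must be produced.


Cycle time = available time / demand
= 427 / 173
= 2.47 min/unit


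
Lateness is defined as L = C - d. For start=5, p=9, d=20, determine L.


Completion = 5 + 9 = 14
Lateness = C - d = 14 - 20
= -6


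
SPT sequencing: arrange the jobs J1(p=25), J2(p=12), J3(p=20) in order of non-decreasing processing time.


SPT: sort by shortest processing time
  J2: p=12
  J3: p=20
  J1: p=25
Order: J2 → J3 → J1


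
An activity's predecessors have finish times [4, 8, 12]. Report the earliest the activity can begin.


ES = max of all predecessor completion times
Predecessors: [4, 8, 12]
ES = max(4, 8, 12)
= 12


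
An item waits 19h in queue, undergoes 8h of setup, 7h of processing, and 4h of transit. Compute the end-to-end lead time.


Lead time = queue + setup + processing + transit
= 19 + 8 + 7 + 4
= 38 hours


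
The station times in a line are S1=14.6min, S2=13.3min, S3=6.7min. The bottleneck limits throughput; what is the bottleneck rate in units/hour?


Bottleneck = longest station time
Station times: [14.6, 13.3, 6.7]
Max = 14.6 min
Rate = 60 / 14.6
= 4.11 units/hour (bottleneck: 14.6min)


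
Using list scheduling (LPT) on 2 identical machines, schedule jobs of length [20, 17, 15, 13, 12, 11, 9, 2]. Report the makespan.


Jobs (LPT sorted): [20, 17, 15, 13, 12, 11, 9, 2]
Machines: 2
  J=20 → Machine 1 (load: 0+20=20)
  J=17 → Machine 2 (load: 0+17=17)
  J=15 → Machine 2 (load: 17+15=32)
  J=13 → Machine 1 (load: 20+13=33)
  J=12 → Machine 2 (load: 32+12=44)
  J=11 → Machine 1 (load: 33+11=44)
  J=9 → Machine 1 (load: 44+9=53)
  J=2 → Machine 2 (load: 44+2=46)
Machine loads: [53, 46]
Makespan = max = 53 time units


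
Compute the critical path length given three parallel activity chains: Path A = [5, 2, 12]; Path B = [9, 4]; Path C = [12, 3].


Path A: 5 + 2 + 12 = 19
Path B: 9 + 4 = 13
Path C: 12 + 3 = 15
Critical path = longest = max(19, 13, 15)
= 19 (Path A)


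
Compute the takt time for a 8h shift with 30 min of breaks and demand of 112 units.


Available = 8×60 - 30 = 450 min
Takt time = 450 / 112
= 4.02 min/unit


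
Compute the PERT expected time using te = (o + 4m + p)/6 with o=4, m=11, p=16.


te = (o + 4m + p) / 6
= (4 + 4×11 + 16) / 6
= (4 + 44 + 16) / 6
= 64 / 6
= 10.67


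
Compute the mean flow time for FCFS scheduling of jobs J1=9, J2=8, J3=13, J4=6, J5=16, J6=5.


Completion times:
  J1: completes at 9
  J2: completes at 17
  J3: completes at 30
  J4: completes at 36
  J5: completes at 52
  J6: completes at 57
Sum = 201
Average = 201/6
= 33.50


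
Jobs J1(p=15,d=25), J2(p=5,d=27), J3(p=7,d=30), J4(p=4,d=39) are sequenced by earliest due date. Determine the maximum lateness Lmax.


EDD order: J1 → J2 → J3 → J4
Completion and lateness:
  J1: C=15, d=25, L=15-25=-10
  J2: C=20, d=27, L=20-27=-7
  J3: C=27, d=30, L=27-30=-3
  J4: C=31, d=39, L=31-39=-8
Lmax = max(-10, -7, -3, -8)
= -3


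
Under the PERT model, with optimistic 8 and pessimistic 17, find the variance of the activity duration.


σ² = ((p - o) / 6)² = (p - o)² / 36
= (17 - 8)² / 36
= 9² / 36
= 81 / 36
= 2.2500


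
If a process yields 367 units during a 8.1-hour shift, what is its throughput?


Throughput = units / time
= 367 / 8.1
= 45.3 units/hour


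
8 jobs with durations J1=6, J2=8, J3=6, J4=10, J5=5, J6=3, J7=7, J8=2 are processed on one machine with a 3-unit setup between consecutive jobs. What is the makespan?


Makespan = Σ processing + (n-1) × setup
= (6 + 8 + 6 + 10 + 5 + 3 + 7 + 2) + (8-1)×3
= 47 + 21
= 68 time units


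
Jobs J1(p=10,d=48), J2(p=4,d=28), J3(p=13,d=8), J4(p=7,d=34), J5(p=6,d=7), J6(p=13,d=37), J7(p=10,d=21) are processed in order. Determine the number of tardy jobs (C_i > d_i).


Completion vs due date:
  J1: C=10, d=48 → on time
  J2: C=14, d=28 → on time
  J3: C=27, d=8 → TARDY
  J4: C=34, d=34 → on time
  J5: C=40, d=7 → TARDY
  J6: C=53, d=37 → TARDY
  J7: C=63, d=21 → TARDY
Tardy jobs: J3, J5, J6, J7
Count = 4


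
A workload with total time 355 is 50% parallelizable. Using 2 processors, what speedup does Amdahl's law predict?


Amdahl's law: T_p = T × ((1-p) + p/N)
= 355 × ((1-0.5) + 0.5/2)
= 355 × (0.50 + 0.2500)
= 355 × 0.7500
= 266.25
Speedup = 355/266.25
= 1.33×


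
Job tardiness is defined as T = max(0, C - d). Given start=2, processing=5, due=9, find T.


Completion = start + processing = 2 + 5 = 7
Tardiness = max(0, C - d) = max(0, 7 - 9)
= max(0, -2)
= 0


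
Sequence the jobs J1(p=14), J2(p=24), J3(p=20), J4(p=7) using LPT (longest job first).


LPT: sort by longest processing time first
  J2: p=24
  J3: p=20
  J1: p=14
  J4: p=7
Order: J2 → J3 → J1 → J4


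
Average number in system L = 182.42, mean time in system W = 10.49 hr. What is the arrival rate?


Little's law: L = λW → λ = L / W
= 182.42 / 10.49
= 17.39 per hour


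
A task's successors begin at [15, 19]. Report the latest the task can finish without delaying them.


LF = min of all successor start times
Successors start at: [15, 19]
LF = min(15, 19)
= 15


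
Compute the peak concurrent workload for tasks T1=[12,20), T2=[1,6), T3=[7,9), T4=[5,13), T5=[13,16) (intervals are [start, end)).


Check each time point for overlaps:
  t=5: 2 tasks active (T2, T4)
Max concurrent = 2


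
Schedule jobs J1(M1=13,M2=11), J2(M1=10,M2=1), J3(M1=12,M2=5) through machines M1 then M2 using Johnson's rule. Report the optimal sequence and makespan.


Johnson's rule:
Group 1 (M1≤M2, sort by M1): []
Group 2 (M1>M2, sort desc M2): ['J1', 'J3', 'J2']
Sequence: J1 → J3 → J2
Makespan calculation:
  J1: M1 done=13, M2 done=24
  J3: M1 done=25, M2 done=30
  J2: M1 done=35, M2 done=36
= Sequence: J1 → J3 → J2, Makespan: 36


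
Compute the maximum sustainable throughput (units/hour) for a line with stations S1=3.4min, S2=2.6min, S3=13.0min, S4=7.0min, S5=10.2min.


Bottleneck = longest station time
Station times: [3.4, 2.6, 13.0, 7.0, 10.2]
Max = 13.0 min
Rate = 60 / 13.0
= 4.62 units/hour (bottleneck: 13.0min)


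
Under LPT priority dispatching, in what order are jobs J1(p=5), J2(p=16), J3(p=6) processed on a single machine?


LPT: sort by longest processing time first
  J2: p=16
  J3: p=6
  J1: p=5
Order: J2 → J3 → J1


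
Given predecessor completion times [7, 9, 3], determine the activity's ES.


ES = max of all predecessor completion times
Predecessors: [7, 9, 3]
ES = max(7, 9, 3)
= 9


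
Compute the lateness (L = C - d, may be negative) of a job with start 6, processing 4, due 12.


Completion = 6 + 4 = 10
Lateness = C - d = 10 - 12
= -2


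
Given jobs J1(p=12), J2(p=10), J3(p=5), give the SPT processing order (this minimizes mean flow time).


SPT: sort by shortest processing time
  J3: p=5
  J2: p=10
  J1: p=12
Order: J3 → J2 → J1


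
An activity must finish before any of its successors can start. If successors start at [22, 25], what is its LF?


LF = min of all successor start times
Successors start at: [22, 25]
LF = min(22, 25)
= 22


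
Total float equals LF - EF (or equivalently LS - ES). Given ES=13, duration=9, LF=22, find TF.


EF = ES + duration = 13 + 9 = 22
LS = LF - duration = 22 - 9 = 13
Total Float = LF - EF = 22 - 22
(or LS - ES = 13 - 13)
= 0


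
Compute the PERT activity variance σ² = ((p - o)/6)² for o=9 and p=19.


σ² = ((p - o) / 6)² = (p - o)² / 36
= (19 - 9)² / 36
= 10² / 36
= 100 / 36
= 2.7778


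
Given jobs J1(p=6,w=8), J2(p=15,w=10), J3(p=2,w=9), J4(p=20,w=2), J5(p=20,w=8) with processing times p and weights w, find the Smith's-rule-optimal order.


WSPT (Smith's rule): sort by p/w ascending
  J3: p/w = 2/9 = 0.222
  J1: p/w = 6/8 = 0.750
  J2: p/w = 15/10 = 1.500
  J5: p/w = 20/8 = 2.500
  J4: p/w = 20/2 = 10.000
Order: J3 → J1 → J2 → J5 → J4


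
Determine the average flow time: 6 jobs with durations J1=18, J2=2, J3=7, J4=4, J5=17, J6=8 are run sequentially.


Completion times:
  J1: completes at 18
  J2: completes at 20
  J3: completes at 27
  J4: completes at 31
  J5: completes at 48
  J6: completes at 56
Sum = 200
Average = 200/6
= 33.33


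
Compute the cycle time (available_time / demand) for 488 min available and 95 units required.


Cycle time = available time / demand
= 488 / 95
= 5.14 min/unit


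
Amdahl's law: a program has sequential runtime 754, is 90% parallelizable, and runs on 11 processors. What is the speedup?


Amdahl's law: T_p = T × ((1-p) + p/N)
= 754 × ((1-0.9) + 0.9/11)
= 754 × (0.10 + 0.0818)
= 754 × 0.1818
= 137.09
Speedup = 754/137.09
= 5.50×


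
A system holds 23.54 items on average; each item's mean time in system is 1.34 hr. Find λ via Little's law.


Little's law: L = λW → λ = L / W
= 23.54 / 1.34
= 17.57 per hour


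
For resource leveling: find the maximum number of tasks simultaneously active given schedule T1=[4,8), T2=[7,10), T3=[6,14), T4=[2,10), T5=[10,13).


Check each time point for overlaps:
  t=7: 4 tasks active (T1, T2, T3, T4)
Max concurrent = 4


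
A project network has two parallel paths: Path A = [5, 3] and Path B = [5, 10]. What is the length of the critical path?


Path A: 5 + 3 = 8
Path B: 5 + 10 = 15
Critical path = longest = max(8, 15)
= 15 (Path B)


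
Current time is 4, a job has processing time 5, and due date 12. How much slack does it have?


Slack = due - current_time - processing
= 12 - 4 - 5
= 3


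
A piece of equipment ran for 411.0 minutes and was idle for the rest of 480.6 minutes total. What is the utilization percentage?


Utilization = busy / total × 100
= 411.0 / 480.6 × 100
= 85.5%


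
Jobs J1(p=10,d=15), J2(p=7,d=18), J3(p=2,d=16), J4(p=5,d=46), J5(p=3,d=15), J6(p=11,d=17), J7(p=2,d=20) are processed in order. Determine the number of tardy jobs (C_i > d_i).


Completion vs due date:
  J1: C=10, d=15 → on time
  J2: C=17, d=18 → on time
  J3: C=19, d=16 → TARDY
  J4: C=24, d=46 → on time
  J5: C=27, d=15 → TARDY
  J6: C=38, d=17 → TARDY
  J7: C=40, d=20 → TARDY
Tardy jobs: J3, J5, J6, J7
Count = 4


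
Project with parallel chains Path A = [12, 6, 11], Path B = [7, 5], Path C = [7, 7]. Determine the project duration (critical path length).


Path A: 12 + 6 + 11 = 29
Path B: 7 + 5 = 12
Path C: 7 + 7 = 14
Critical path = longest = max(29, 12, 14)
= 29 (Path A)


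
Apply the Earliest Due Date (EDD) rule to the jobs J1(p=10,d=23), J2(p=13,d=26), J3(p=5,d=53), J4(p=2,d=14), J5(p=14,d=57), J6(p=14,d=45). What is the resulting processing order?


EDD: sort by earliest due date
  J4: d=14, p=2
  J1: d=23, p=10
  J2: d=26, p=13
  J6: d=45, p=14
  J3: d=53, p=5
  J5: d=57, p=14
Order: J4 → J1 → J2 → J6 → J3 → J5


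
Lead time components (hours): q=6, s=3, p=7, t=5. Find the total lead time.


Lead time = queue + setup + processing + transit
= 6 + 3 + 7 + 5
= 21 hours


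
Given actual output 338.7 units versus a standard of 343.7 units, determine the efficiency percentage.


Efficiency = (actual / standard) × 100
= (338.7 / 343.7) × 100
= 98.5%


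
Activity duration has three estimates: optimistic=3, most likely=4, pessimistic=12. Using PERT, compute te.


te = (o + 4m + p) / 6
= (3 + 4×4 + 12) / 6
= (3 + 16 + 12) / 6
= 31 / 6
= 5.17


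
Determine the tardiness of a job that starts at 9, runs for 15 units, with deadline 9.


Completion = start + processing = 9 + 15 = 24
Tardiness = max(0, C - d) = max(0, 24 - 9)
= max(0, 15)
= 15


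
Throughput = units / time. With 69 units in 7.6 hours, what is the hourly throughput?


Throughput = units / time
= 69 / 7.6
= 9.1 units/hour


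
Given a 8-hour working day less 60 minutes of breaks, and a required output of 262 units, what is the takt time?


Available = 8×60 - 60 = 420 min
Takt time = 420 / 262
= 1.60 min/unit


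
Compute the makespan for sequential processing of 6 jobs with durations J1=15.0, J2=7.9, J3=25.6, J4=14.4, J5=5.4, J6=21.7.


Sequential makespan: sum all processing times
= 15.0 + 7.9 + 25.6 + 14.4 + 5.4 + 21.7
= 90.0 time units


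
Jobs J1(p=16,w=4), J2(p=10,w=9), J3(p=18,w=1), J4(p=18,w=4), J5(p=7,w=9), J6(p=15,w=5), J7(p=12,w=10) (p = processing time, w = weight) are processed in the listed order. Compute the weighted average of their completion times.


Completion times:
  J1: C=16, w×C=4×16=64
  J2: C=26, w×C=9×26=234
  J3: C=44, w×C=1×44=44
  J4: C=62, w×C=4×62=248
  J5: C=69, w×C=9×69=621
  J6: C=84, w×C=5×84=420
  J7: C=96, w×C=10×96=960
Sum w×C = 2591
Sum w = 42
Weighted avg = 2591/42
= 61.69


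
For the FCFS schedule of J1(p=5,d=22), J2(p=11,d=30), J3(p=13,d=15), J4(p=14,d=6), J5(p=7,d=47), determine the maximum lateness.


Lateness per job (L = C - d):
  J1: C=5, d=22, L=-17
  J2: C=16, d=30, L=-14
  J3: C=29, d=15, L=14
  J4: C=43, d=6, L=37
  J5: C=50, d=47, L=3
Lmax = max(-17, -14, 14, 37, 3)
= 37


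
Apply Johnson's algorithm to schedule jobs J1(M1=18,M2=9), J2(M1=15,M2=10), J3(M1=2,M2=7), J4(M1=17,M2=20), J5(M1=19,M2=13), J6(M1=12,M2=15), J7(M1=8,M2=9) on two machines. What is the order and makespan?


Johnson's rule:
Group 1 (M1≤M2, sort by M1): ['J3', 'J7', 'J6', 'J4']
Group 2 (M1>M2, sort desc M2): ['J5', 'J2', 'J1']
Sequence: J3 → J7 → J6 → J4 → J5 → J2 → J1
Makespan calculation:
  J3: M1 done=2, M2 done=9
  J7: M1 done=10, M2 done=19
  J6: M1 done=22, M2 done=37
  J4: M1 done=39, M2 done=59
  J5: M1 done=58, M2 done=72
  J2: M1 done=73, M2 done=83
  J1: M1 done=91, M2 done=100
= Sequence: J3 → J7 → J6 → J4 → J5 → J2 → J1, Makespan: 100


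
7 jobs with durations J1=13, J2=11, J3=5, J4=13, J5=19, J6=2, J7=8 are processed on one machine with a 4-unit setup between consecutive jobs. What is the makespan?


Makespan = Σ processing + (n-1) × setup
= (13 + 11 + 5 + 13 + 19 + 2 + 8) + (7-1)×4
= 71 + 24
= 95 time units
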